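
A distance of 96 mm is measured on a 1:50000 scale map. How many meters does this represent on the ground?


ground = 96 mm * 50000 / 1000 = 4800.0 m

4800.0 m


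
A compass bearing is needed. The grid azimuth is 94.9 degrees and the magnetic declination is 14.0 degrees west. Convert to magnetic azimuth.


magnetic azimuth = grid azimuth - declination (east +ve)
mag_az = 94.9 - -14.0 = 108.9 degrees

108.9 degrees


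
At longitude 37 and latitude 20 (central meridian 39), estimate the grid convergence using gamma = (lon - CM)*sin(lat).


gamma = (37 - 39) * sin(20) = -2 * 0.34202 = -0.684 degrees

-0.684 degrees


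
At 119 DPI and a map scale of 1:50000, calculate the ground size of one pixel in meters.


pixel_cm = 2.54 / 119 ≈ 0.021345 cm
ground = pixel_cm * 50000 / 100 = 2.54 * 50000 / (119 * 100) = 127000 / 11900 ≈ 10.67 m

10.67 m


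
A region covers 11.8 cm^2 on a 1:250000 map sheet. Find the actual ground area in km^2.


ground_area = 11.8 * (250000/100)^2 = 73750000.0 m^2 = 73.75 km^2

73.75 km^2


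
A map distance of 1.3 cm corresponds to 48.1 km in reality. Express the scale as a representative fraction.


ground = 48.1 km = 4810000 cm; RF denominator = ground / map = 4810000 / 1.3 = 3700000; RF = 1:3700000

1:3700000


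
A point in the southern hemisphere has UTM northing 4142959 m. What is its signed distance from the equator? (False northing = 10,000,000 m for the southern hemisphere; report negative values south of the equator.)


For southern: actual = 4142959 - 10000000 = -5857041 m

-5857041 m


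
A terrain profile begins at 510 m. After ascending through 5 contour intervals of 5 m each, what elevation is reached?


elevation = 510 + 5 * 5 = 535 m

535 m


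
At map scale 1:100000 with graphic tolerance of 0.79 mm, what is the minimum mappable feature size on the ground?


ground = 0.79 mm * 100000 / 1000 = 79.0 m

79.0 m


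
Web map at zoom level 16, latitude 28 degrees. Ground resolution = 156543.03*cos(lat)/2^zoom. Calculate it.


res = 156543.03 * cos(28) / 2^16 = 156543.03 * 0.88294759 / 65536 = 2.11 m/pixel

2.11 m/pixel


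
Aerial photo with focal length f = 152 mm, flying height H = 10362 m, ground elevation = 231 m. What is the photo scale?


scale = f / (H - h) = 152 mm / 10131 m = 152 / 10131000 = 1:66651

1:66651


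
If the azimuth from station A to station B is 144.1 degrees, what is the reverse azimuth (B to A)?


back azimuth = (144.1 + 180) mod 360 = 324.1 degrees

324.1 degrees


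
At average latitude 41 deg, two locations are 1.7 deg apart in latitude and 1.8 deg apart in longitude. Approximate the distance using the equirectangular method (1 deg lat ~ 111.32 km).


dlat_km = 1.7 * 111.32 = 189.244
dlon_km = 1.8 * 111.32 * cos(41) ≈ 151.226
dist = sqrt(189.244^2 + 151.226^2) ≈ 242.2 km

242.2 km


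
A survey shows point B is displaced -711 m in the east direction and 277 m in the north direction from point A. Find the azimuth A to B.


az = atan2(-711, 277) = -68.7 deg
adjusted to 0-360: 291.3 degrees

291.3 degrees


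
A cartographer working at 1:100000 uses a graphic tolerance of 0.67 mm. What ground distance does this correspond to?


ground = 0.67 mm * 100000 / 1000 = 67.0 m

67.0 m


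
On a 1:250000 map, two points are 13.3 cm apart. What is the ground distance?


ground = 13.3 cm * 250000 / 100 = 33250.0 m = 33.25 km

33.25 km


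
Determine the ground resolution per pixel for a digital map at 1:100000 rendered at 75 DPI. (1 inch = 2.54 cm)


pixel_cm = 2.54 / 75 ≈ 0.033867 cm
ground = pixel_cm * 100000 / 100 = 2.54 * 100000 / (75 * 100) = 254000 / 7500 ≈ 33.87 m

33.87 m


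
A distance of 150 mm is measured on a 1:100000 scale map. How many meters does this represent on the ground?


ground = 150 mm * 100000 / 1000 = 15000.0 m

15000.0 m


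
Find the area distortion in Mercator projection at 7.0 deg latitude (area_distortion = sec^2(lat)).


area_distortion = 1/cos^2(7.0) = 1.015

1.015


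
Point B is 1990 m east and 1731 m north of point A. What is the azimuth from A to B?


az = atan2(1990, 1731) = 49.0 deg
adjusted to 0-360: 49.0 degrees

49.0 degrees


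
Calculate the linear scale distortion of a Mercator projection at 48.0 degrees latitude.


SF = 1 / cos(48.0) = 1 / 0.669131 = 1.494

1.494


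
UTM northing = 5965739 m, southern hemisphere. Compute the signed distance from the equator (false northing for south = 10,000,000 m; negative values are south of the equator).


For southern: actual = 5965739 - 10000000 = -4034261 m

-4034261 m


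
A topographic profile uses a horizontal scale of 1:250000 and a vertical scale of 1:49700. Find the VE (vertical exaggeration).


VE = horizontal_scale / vertical_scale = 250000 / 49700 ≈ 5.0

5.0x


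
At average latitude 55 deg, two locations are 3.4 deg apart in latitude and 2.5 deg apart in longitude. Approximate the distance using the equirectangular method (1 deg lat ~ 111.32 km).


dlat_km = 3.4 * 111.32 = 378.488
dlon_km = 2.5 * 111.32 * cos(55) ≈ 159.626
dist = sqrt(378.488^2 + 159.626^2) ≈ 410.8 km

410.8 km


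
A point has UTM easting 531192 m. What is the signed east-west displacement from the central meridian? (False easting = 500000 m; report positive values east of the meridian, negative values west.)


displacement = 531192 - 500000 = 31192 m

31192 m


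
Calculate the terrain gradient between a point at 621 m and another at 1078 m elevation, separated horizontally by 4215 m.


gradient = (1078 - 621) / 4215 = 457 / 4215 = 0.1084

0.1084


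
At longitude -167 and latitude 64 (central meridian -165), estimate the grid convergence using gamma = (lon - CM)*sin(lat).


gamma = (-167 - -165) * sin(64) = -2 * 0.898794 = -1.798 degrees

-1.798 degrees


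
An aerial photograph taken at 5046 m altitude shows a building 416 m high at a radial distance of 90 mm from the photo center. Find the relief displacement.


d = h * r / H = 416 * 90 / 5046 = 7.42 mm

7.42 mm


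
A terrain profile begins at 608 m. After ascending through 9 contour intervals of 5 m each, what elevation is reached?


elevation = 608 + 9 * 5 = 653 m

653 m


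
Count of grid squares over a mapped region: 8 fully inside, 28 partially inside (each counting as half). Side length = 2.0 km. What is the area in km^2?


effective squares = 8 + 28 * 0.5 = 22.0
area = 22.0 * 4.0 = 88.0 km^2

88.0 km^2


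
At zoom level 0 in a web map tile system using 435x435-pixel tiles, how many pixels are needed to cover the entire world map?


tiles per axis = 2^0 = 1
total tiles = 1^2 = 1
pixels per axis = 1 * 435 = 435
total pixels = 435^2 = 189225

189225 pixels


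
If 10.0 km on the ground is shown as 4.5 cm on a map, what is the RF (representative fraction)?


ground = 10.0 km = 1000000 cm; RF denominator = ground / map = 1000000 / 4.5 ≈ 222222; RF = 1:222222

1:222222


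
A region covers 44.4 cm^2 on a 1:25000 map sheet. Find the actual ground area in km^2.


ground_area = 44.4 * (25000/100)^2 = 2775000.0 m^2 = 2.775 km^2

2.775 km^2


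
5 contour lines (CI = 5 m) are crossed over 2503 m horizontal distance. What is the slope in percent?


elevation change = 5 * 5 = 25 m
slope = 25 / 2503 * 100 = 1.0%

1.0%


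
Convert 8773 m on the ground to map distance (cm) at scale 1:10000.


map_cm = 8773 * 100 / 10000 = 87.73 cm

87.73 cm


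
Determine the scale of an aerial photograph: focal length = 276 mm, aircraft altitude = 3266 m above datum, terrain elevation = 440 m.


scale = f / (H - h) = 276 mm / 2826 m = 276 / 2826000 = 1:10239

1:10239


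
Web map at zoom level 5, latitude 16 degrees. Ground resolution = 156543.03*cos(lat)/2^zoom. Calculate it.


res = 156543.03 * cos(16) / 2^5 = 156543.03 * 0.9612617 / 32 = 4702.46 m/pixel

4702.46 m/pixel


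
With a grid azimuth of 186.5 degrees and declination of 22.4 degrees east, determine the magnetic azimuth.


magnetic azimuth = grid azimuth - declination (east +ve)
mag_az = 186.5 - 22.4 = 164.1 degrees

164.1 degrees


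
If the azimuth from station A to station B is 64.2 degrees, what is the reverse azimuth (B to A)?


back azimuth = (64.2 + 180) mod 360 = 244.2 degrees

244.2 degrees


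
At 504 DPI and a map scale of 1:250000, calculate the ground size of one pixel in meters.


pixel_cm = 2.54 / 504 ≈ 0.00504 cm
ground = pixel_cm * 250000 / 100 = 2.54 * 250000 / (504 * 100) = 635000 / 50400 ≈ 12.6 m

12.6 m


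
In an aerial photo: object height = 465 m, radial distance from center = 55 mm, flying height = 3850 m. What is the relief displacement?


d = h * r / H = 465 * 55 / 3850 = 6.64 mm

6.64 mm


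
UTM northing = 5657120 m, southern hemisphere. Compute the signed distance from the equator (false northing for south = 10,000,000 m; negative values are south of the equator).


For southern: actual = 5657120 - 10000000 = -4342880 m

-4342880 m


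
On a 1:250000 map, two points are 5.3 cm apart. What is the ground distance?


ground = 5.3 cm * 250000 / 100 = 13250.0 m = 13.25 km

13.25 km


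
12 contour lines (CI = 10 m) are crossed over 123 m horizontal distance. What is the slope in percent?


elevation change = 12 * 10 = 120 m
slope = 120 / 123 * 100 = 97.6%

97.6%


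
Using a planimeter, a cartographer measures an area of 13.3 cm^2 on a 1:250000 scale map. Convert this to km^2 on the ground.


ground_area = 13.3 * (250000/100)^2 = 83125000.0 m^2 = 83.125 km^2

83.125 km^2


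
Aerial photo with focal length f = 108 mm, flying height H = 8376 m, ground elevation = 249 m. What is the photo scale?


scale = f / (H - h) = 108 mm / 8127 m = 108 / 8127000 = 1:75250

1:75250


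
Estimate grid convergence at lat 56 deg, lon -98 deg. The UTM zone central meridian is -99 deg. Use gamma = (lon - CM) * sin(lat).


gamma = (-98 - -99) * sin(56) = 1 * 0.829038 = 0.829 degrees

0.829 degrees


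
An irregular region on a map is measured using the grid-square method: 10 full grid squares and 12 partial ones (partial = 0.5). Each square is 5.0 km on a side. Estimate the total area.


effective squares = 10 + 12 * 0.5 = 16.0
area = 16.0 * 25.0 = 400.0 km^2

400.0 km^2


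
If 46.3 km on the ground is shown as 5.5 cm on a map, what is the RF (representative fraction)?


ground = 46.3 km = 4630000 cm; RF denominator = ground / map = 4630000 / 5.5 ≈ 841818; RF = 1:841818

1:841818


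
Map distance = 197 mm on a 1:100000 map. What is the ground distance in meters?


ground = 197 mm * 100000 / 1000 = 19700.0 m

19700.0 m


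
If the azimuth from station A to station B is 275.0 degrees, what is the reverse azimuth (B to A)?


back azimuth = (275.0 + 180) mod 360 = 95.0 degrees

95.0 degrees


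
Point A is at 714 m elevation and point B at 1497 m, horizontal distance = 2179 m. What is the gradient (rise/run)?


gradient = (1497 - 714) / 2179 = 783 / 2179 = 0.3593

0.3593


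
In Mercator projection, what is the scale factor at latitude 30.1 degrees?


SF = 1 / cos(30.1) = 1 / 0.865151 = 1.156

1.156


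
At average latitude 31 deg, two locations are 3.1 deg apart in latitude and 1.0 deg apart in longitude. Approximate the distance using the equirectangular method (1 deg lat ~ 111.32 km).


dlat_km = 3.1 * 111.32 = 345.092
dlon_km = 1.0 * 111.32 * cos(31) ≈ 95.42
dist = sqrt(345.092^2 + 95.42^2) ≈ 358.0 km

358.0 km


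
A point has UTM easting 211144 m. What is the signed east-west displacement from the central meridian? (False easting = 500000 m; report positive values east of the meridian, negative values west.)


displacement = 211144 - 500000 = -288856 m

-288856 m


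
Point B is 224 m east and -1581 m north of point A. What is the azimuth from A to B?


az = atan2(224, -1581) = 171.9 deg
adjusted to 0-360: 171.9 degrees

171.9 degrees


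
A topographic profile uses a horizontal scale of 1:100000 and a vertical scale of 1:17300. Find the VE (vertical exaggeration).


VE = horizontal_scale / vertical_scale = 100000 / 17300 ≈ 5.8

5.8x


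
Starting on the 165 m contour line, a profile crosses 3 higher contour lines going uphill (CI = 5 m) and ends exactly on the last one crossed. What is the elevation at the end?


elevation = 165 + 3 * 5 = 180 m

180 m


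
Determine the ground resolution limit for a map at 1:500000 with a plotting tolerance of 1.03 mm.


ground = 1.03 mm * 500000 / 1000 = 515.0 m

515.0 m


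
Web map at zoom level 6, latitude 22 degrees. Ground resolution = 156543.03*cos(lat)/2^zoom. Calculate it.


res = 156543.03 * cos(22) / 2^6 = 156543.03 * 0.92718385 / 64 = 2267.88 m/pixel

2267.88 m/pixel


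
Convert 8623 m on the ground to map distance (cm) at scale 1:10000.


map_cm = 8623 * 100 / 10000 = 86.23 cm

86.23 cm


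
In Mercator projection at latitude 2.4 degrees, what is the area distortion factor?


area_distortion = 1/cos^2(2.4) = 1.002

1.002


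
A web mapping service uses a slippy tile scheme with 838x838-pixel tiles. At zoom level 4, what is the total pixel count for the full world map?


tiles per axis = 2^4 = 16
total tiles = 16^2 = 256
pixels per axis = 16 * 838 = 13408
total pixels = 13408^2 = 179774464

179774464 pixels


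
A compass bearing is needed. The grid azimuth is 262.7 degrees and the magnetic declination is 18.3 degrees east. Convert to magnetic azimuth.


magnetic azimuth = grid azimuth - declination (east +ve)
mag_az = 262.7 - 18.3 = 244.4 degrees

244.4 degrees


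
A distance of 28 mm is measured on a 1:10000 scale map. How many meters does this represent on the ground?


ground = 28 mm * 10000 / 1000 = 280.0 m

280.0 m


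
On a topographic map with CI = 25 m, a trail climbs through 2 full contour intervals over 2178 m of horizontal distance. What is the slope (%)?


elevation change = 2 * 25 = 50 m
slope = 50 / 2178 * 100 = 2.3%

2.3%


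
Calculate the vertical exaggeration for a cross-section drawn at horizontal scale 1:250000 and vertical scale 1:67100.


VE = horizontal_scale / vertical_scale = 250000 / 67100 ≈ 3.7

3.7x


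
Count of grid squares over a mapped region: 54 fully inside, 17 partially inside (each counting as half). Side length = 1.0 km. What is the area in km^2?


effective squares = 54 + 17 * 0.5 = 62.5
area = 62.5 * 1.0 = 62.5 km^2

62.5 km^2


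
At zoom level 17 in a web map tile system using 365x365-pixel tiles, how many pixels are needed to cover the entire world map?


tiles per axis = 2^17 = 131072
total tiles = 131072^2 = 17179869184
pixels per axis = 131072 * 365 = 47841280
total pixels = 47841280^2 = 2288788072038400

2288788072038400 pixels


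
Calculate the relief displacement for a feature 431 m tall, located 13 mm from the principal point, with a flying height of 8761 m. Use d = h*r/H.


d = h * r / H = 431 * 13 / 8761 = 0.64 mm

0.64 mm


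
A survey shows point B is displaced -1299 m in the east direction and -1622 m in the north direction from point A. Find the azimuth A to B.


az = atan2(-1299, -1622) = -141.3 deg
adjusted to 0-360: 218.7 degrees

218.7 degrees


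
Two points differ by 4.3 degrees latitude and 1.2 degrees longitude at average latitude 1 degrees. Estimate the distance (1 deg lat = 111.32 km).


dlat_km = 4.3 * 111.32 = 478.676
dlon_km = 1.2 * 111.32 * cos(1) ≈ 133.564
dist = sqrt(478.676^2 + 133.564^2) ≈ 497.0 km

497.0 km


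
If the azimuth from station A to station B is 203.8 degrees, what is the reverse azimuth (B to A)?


back azimuth = (203.8 + 180) mod 360 = 23.8 degrees

23.8 degrees


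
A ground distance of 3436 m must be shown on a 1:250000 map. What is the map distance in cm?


map_cm = 3436 * 100 / 250000 = 1.3744 cm ≈ 1.37 cm

1.37 cm


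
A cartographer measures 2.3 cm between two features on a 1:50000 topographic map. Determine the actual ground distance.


ground = 2.3 cm * 50000 / 100 = 1150.0 m = 1.15 km

1.15 km


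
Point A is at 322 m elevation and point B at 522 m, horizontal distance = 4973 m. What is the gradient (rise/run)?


gradient = (522 - 322) / 4973 = 200 / 4973 = 0.0402

0.0402


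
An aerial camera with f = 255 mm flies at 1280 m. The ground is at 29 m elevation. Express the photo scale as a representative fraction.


scale = f / (H - h) = 255 mm / 1251 m = 255 / 1251000 = 1:4906

1:4906


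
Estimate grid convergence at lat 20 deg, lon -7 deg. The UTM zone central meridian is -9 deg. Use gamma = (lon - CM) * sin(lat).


gamma = (-7 - -9) * sin(20) = 2 * 0.34202 = 0.684 degrees

0.684 degrees


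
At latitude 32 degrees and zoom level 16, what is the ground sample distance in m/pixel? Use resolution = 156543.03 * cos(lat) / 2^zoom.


res = 156543.03 * cos(32) / 2^16 = 156543.03 * 0.8480481 / 65536 = 2.03 m/pixel

2.03 m/pixel


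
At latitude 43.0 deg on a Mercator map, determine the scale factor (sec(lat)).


SF = 1 / cos(43.0) = 1 / 0.731354 = 1.367

1.367


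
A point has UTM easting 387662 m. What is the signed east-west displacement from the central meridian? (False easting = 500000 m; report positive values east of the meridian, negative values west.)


displacement = 387662 - 500000 = -112338 m

-112338 m


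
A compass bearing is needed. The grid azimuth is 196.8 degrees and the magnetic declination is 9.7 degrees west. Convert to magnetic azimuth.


magnetic azimuth = grid azimuth - declination (east +ve)
mag_az = 196.8 - -9.7 = 206.5 degrees

206.5 degrees


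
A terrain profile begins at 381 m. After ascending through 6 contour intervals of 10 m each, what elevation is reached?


elevation = 381 + 6 * 10 = 441 m

441 m


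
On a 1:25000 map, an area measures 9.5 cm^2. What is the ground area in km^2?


ground_area = 9.5 * (25000/100)^2 = 593750.0 m^2 = 0.59375 km^2 ≈ 0.594 km^2

0.594 km^2


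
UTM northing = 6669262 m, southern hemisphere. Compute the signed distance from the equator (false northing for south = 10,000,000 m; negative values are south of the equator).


For southern: actual = 6669262 - 10000000 = -3330738 m

-3330738 m


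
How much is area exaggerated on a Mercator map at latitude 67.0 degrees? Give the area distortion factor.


area_distortion = 1/cos^2(67.0) = 6.55

6.55


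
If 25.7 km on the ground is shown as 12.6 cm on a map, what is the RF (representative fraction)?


ground = 25.7 km = 2570000 cm; RF denominator = ground / map = 2570000 / 12.6 ≈ 203968; RF = 1:203968

1:203968


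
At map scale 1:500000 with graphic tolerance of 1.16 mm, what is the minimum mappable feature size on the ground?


ground = 1.16 mm * 500000 / 1000 = 580.0 m

580.0 m


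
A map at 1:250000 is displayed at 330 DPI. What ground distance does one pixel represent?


pixel_cm = 2.54 / 330 ≈ 0.007697 cm
ground = pixel_cm * 250000 / 100 = 2.54 * 250000 / (330 * 100) = 635000 / 33000 ≈ 19.24 m

19.24 m


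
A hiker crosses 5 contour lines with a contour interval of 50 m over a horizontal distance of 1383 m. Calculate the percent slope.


elevation change = 5 * 50 = 250 m
slope = 250 / 1383 * 100 = 18.1%

18.1%


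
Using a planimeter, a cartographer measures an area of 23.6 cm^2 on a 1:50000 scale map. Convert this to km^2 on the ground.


ground_area = 23.6 * (50000/100)^2 = 5900000.0 m^2 = 5.9 km^2

5.9 km^2


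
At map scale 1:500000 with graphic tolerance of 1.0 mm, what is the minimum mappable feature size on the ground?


ground = 1.0 mm * 500000 / 1000 = 500.0 m

500.0 m


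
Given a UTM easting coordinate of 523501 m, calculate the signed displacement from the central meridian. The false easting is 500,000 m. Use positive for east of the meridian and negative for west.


displacement = 523501 - 500000 = 23501 m

23501 m


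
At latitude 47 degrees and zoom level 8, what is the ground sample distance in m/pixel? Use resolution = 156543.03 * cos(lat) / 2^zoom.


res = 156543.03 * cos(47) / 2^8 = 156543.03 * 0.68199836 / 256 = 417.04 m/pixel

417.04 m/pixel


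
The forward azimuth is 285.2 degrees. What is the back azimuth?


back azimuth = (285.2 + 180) mod 360 = 105.2 degrees

105.2 degrees


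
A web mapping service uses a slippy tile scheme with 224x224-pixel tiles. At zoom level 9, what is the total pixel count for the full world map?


tiles per axis = 2^9 = 512
total tiles = 512^2 = 262144
pixels per axis = 512 * 224 = 114688
total pixels = 114688^2 = 13153337344

13153337344 pixels


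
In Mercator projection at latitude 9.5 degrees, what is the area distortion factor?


area_distortion = 1/cos^2(9.5) = 1.028

1.028


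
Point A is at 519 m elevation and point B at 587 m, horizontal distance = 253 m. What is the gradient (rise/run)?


gradient = (587 - 519) / 253 = 68 / 253 = 0.2688

0.2688


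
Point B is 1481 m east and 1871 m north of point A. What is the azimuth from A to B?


az = atan2(1481, 1871) = 38.4 deg
adjusted to 0-360: 38.4 degrees

38.4 degrees


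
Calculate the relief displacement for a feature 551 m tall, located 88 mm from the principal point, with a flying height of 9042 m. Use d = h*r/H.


d = h * r / H = 551 * 88 / 9042 = 5.36 mm

5.36 mm


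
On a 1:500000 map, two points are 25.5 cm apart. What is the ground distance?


ground = 25.5 cm * 500000 / 100 = 127500.0 m = 127.5 km

127.5 km


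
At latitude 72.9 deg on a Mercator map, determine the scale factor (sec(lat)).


SF = 1 / cos(72.9) = 1 / 0.29404 = 3.401

3.401


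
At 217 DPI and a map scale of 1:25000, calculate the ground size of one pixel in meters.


pixel_cm = 2.54 / 217 ≈ 0.011705 cm
ground = pixel_cm * 25000 / 100 = 2.54 * 25000 / (217 * 100) = 63500 / 21700 ≈ 2.93 m

2.93 m


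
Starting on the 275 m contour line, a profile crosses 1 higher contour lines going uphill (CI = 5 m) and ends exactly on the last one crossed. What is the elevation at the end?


elevation = 275 + 1 * 5 = 280 m

280 m


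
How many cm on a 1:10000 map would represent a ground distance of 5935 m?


map_cm = 5935 * 100 / 10000 = 59.35 cm

59.35 cm


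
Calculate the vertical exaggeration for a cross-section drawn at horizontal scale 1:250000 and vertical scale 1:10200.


VE = horizontal_scale / vertical_scale = 250000 / 10200 ≈ 24.5

24.5x


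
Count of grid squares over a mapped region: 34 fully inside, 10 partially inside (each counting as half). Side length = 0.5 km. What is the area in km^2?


effective squares = 34 + 10 * 0.5 = 39.0
area = 39.0 * 0.25 = 9.75 km^2

9.75 km^2


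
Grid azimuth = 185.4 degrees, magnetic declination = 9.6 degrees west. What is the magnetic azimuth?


magnetic azimuth = grid azimuth - declination (east +ve)
mag_az = 185.4 - -9.6 = 195.0 degrees

195.0 degrees


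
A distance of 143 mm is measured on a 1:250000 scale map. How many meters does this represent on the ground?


ground = 143 mm * 250000 / 1000 = 35750.0 m

35750.0 m


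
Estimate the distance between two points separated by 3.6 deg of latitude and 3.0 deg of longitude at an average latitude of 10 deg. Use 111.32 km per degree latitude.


dlat_km = 3.6 * 111.32 = 400.752
dlon_km = 3.0 * 111.32 * cos(10) ≈ 328.886
dist = sqrt(400.752^2 + 328.886^2) ≈ 518.4 km

518.4 km


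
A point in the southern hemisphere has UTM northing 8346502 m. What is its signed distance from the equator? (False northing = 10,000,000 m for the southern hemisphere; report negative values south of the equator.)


For southern: actual = 8346502 - 10000000 = -1653498 m

-1653498 m


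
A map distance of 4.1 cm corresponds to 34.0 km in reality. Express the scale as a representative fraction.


ground = 34.0 km = 3400000 cm; RF denominator = ground / map = 3400000 / 4.1 ≈ 829268; RF = 1:829268

1:829268


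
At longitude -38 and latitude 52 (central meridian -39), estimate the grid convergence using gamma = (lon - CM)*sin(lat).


gamma = (-38 - -39) * sin(52) = 1 * 0.788011 = 0.788 degrees

0.788 degrees


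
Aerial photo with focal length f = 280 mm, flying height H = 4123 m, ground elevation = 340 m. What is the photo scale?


scale = f / (H - h) = 280 mm / 3783 m = 280 / 3783000 = 1:13511

1:13511


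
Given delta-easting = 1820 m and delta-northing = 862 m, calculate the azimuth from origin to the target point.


az = atan2(1820, 862) = 64.7 deg
adjusted to 0-360: 64.7 degrees

64.7 degrees


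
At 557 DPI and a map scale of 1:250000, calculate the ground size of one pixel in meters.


pixel_cm = 2.54 / 557 ≈ 0.00456 cm
ground = pixel_cm * 250000 / 100 = 2.54 * 250000 / (557 * 100) = 635000 / 55700 ≈ 11.4 m

11.4 m


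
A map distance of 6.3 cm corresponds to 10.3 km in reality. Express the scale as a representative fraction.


ground = 10.3 km = 1030000 cm; RF denominator = ground / map = 1030000 / 6.3 ≈ 163492; RF = 1:163492

1:163492


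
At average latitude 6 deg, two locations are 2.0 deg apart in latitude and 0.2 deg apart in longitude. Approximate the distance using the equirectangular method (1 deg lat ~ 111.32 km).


dlat_km = 2.0 * 111.32 = 222.64
dlon_km = 0.2 * 111.32 * cos(6) ≈ 22.142
dist = sqrt(222.64^2 + 22.142^2) ≈ 223.7 km

223.7 km


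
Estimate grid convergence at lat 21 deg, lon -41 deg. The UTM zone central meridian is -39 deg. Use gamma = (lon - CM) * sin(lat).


gamma = (-41 - -39) * sin(21) = -2 * 0.358368 = -0.717 degrees

-0.717 degrees


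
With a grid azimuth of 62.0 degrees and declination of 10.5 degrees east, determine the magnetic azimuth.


magnetic azimuth = grid azimuth - declination (east +ve)
mag_az = 62.0 - 10.5 = 51.5 degrees

51.5 degrees


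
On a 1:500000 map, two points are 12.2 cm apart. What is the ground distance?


ground = 12.2 cm * 500000 / 100 = 61000.0 m = 61.0 km

61.0 km


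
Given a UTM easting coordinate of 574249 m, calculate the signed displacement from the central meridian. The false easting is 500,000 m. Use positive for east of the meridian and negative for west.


displacement = 574249 - 500000 = 74249 m

74249 m


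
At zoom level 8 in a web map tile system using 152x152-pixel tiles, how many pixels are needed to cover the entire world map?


tiles per axis = 2^8 = 256
total tiles = 256^2 = 65536
pixels per axis = 256 * 152 = 38912
total pixels = 38912^2 = 1514143744

1514143744 pixels


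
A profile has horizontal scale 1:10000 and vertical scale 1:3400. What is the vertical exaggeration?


VE = horizontal_scale / vertical_scale = 10000 / 3400 ≈ 2.9

2.9x


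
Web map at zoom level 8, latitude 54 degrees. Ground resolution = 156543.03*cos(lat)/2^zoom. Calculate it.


res = 156543.03 * cos(54) / 2^8 = 156543.03 * 0.58778525 / 256 = 359.43 m/pixel

359.43 m/pixel


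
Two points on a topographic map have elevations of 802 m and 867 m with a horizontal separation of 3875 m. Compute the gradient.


gradient = (867 - 802) / 3875 = 65 / 3875 = 0.0168

0.0168


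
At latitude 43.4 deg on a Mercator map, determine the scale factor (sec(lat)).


SF = 1 / cos(43.4) = 1 / 0.726575 = 1.376

1.376


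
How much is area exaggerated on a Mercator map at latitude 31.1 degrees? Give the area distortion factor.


area_distortion = 1/cos^2(31.1) = 1.364

1.364


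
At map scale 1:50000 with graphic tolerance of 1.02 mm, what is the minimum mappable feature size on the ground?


ground = 1.02 mm * 50000 / 1000 = 51.0 m

51.0 m


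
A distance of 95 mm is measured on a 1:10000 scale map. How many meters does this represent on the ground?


ground = 95 mm * 10000 / 1000 = 950.0 m

950.0 m


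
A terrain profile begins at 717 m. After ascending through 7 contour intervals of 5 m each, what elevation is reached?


elevation = 717 + 7 * 5 = 752 m

752 m


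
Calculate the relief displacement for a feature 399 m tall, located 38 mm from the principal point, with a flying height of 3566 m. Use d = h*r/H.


d = h * r / H = 399 * 38 / 3566 = 4.25 mm

4.25 mm


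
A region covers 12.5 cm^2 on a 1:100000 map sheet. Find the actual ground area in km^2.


ground_area = 12.5 * (100000/100)^2 = 12500000.0 m^2 = 12.5 km^2

12.5 km^2


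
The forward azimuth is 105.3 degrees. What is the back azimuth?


back azimuth = (105.3 + 180) mod 360 = 285.3 degrees

285.3 degrees


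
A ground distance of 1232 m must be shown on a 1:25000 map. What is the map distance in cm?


map_cm = 1232 * 100 / 25000 = 4.928 cm ≈ 4.93 cm

4.93 cm


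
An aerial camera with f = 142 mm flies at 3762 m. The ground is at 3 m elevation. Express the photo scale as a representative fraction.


scale = f / (H - h) = 142 mm / 3759 m = 142 / 3759000 = 1:26472

1:26472


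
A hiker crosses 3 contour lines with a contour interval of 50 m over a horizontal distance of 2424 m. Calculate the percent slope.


elevation change = 3 * 50 = 150 m
slope = 150 / 2424 * 100 = 6.2%

6.2%


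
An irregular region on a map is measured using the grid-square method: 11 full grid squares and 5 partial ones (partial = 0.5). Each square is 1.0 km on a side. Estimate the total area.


effective squares = 11 + 5 * 0.5 = 13.5
area = 13.5 * 1.0 = 13.5 km^2

13.5 km^2


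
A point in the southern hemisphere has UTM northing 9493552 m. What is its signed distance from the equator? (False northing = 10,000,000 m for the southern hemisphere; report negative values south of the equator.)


For southern: actual = 9493552 - 10000000 = -506448 m

-506448 m


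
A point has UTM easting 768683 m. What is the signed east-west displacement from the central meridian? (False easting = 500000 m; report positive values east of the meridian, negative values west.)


displacement = 768683 - 500000 = 268683 m

268683 m


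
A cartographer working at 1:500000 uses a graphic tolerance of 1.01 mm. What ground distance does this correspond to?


ground = 1.01 mm * 500000 / 1000 = 505.0 m

505.0 m


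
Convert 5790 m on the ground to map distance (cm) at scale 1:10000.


map_cm = 5790 * 100 / 10000 = 57.9 cm

57.9 cm


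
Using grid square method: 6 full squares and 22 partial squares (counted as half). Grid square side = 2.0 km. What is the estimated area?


effective squares = 6 + 22 * 0.5 = 17.0
area = 17.0 * 4.0 = 68.0 km^2

68.0 km^2


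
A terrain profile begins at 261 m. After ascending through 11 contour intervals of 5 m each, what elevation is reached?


elevation = 261 + 11 * 5 = 316 m

316 m


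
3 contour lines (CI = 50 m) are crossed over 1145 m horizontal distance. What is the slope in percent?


elevation change = 3 * 50 = 150 m
slope = 150 / 1145 * 100 = 13.1%

13.1%


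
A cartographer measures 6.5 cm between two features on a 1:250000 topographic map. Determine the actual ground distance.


ground = 6.5 cm * 250000 / 100 = 16250.0 m = 16.25 km

16.25 km


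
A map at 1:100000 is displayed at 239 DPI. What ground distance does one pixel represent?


pixel_cm = 2.54 / 239 ≈ 0.010628 cm
ground = pixel_cm * 100000 / 100 = 2.54 * 100000 / (239 * 100) = 254000 / 23900 ≈ 10.63 m

10.63 m


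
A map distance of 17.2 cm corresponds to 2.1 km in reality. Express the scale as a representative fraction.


ground = 2.1 km = 210000 cm; RF denominator = ground / map = 210000 / 17.2 ≈ 12209; RF = 1:12209

1:12209


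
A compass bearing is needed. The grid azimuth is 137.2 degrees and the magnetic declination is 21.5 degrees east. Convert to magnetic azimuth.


magnetic azimuth = grid azimuth - declination (east +ve)
mag_az = 137.2 - 21.5 = 115.7 degrees

115.7 degrees


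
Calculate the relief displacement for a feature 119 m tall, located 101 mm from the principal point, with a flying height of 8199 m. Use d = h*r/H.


d = h * r / H = 119 * 101 / 8199 = 1.47 mm

1.47 mm


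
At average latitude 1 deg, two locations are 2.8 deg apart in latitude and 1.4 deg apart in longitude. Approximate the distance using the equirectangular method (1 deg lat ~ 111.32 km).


dlat_km = 2.8 * 111.32 = 311.696
dlon_km = 1.4 * 111.32 * cos(1) ≈ 155.824
dist = sqrt(311.696^2 + 155.824^2) ≈ 348.5 km

348.5 km


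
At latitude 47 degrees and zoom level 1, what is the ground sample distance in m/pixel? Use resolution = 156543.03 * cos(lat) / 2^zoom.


res = 156543.03 * cos(47) / 2^1 = 156543.03 * 0.68199836 / 2 = 53381.04 m/pixel

53381.04 m/pixel


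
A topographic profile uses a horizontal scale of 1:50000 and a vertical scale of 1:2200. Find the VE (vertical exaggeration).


VE = horizontal_scale / vertical_scale = 50000 / 2200 ≈ 22.7

22.7x


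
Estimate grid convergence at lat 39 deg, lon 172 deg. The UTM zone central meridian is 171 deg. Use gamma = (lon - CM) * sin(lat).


gamma = (172 - 171) * sin(39) = 1 * 0.62932 = 0.629 degrees

0.629 degrees


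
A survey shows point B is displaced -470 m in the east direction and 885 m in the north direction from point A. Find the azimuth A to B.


az = atan2(-470, 885) = -28.0 deg
adjusted to 0-360: 332.0 degrees

332.0 degrees


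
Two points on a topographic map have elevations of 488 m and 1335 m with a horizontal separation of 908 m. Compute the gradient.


gradient = (1335 - 488) / 908 = 847 / 908 = 0.9328

0.9328


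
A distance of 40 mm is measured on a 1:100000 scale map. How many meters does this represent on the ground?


ground = 40 mm * 100000 / 1000 = 4000.0 m

4000.0 m


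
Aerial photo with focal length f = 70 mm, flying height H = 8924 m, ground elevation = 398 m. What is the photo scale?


scale = f / (H - h) = 70 mm / 8526 m = 70 / 8526000 = 1:121800

1:121800


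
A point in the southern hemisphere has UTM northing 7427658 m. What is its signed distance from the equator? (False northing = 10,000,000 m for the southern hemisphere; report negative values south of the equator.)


For southern: actual = 7427658 - 10000000 = -2572342 m

-2572342 m


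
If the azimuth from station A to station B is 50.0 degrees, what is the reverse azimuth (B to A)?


back azimuth = (50.0 + 180) mod 360 = 230.0 degrees

230.0 degrees


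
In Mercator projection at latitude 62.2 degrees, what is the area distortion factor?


area_distortion = 1/cos^2(62.2) = 4.597

4.597


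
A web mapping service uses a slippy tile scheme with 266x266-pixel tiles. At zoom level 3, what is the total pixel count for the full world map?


tiles per axis = 2^3 = 8
total tiles = 8^2 = 64
pixels per axis = 8 * 266 = 2128
total pixels = 2128^2 = 4528384

4528384 pixels


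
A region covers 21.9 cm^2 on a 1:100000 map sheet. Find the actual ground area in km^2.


ground_area = 21.9 * (100000/100)^2 = 21900000.0 m^2 = 21.9 km^2

21.9 km^2


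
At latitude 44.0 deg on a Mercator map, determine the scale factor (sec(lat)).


SF = 1 / cos(44.0) = 1 / 0.71934 = 1.39

1.39


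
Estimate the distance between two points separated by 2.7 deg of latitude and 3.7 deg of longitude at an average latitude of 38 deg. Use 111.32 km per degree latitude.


dlat_km = 2.7 * 111.32 = 300.564
dlon_km = 3.7 * 111.32 * cos(38) ≈ 324.569
dist = sqrt(300.564^2 + 324.569^2) ≈ 442.4 km

442.4 km


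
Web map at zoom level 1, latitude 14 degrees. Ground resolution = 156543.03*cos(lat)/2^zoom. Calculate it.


res = 156543.03 * cos(14) / 2^1 = 156543.03 * 0.97029573 / 2 = 75946.52 m/pixel

75946.52 m/pixel


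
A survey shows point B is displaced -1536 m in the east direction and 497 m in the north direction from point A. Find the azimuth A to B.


az = atan2(-1536, 497) = -72.1 deg
adjusted to 0-360: 287.9 degrees

287.9 degrees


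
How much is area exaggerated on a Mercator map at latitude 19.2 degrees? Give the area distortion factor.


area_distortion = 1/cos^2(19.2) = 1.121

1.121


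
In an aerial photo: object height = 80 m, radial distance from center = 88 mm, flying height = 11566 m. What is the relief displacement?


d = h * r / H = 80 * 88 / 11566 = 0.61 mm

0.61 mm


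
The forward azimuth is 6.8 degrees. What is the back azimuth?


back azimuth = (6.8 + 180) mod 360 = 186.8 degrees

186.8 degrees


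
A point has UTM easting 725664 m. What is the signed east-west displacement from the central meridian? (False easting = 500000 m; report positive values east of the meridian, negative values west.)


displacement = 725664 - 500000 = 225664 m

225664 m


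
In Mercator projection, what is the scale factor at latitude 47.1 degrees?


SF = 1 / cos(47.1) = 1 / 0.680721 = 1.469

1.469


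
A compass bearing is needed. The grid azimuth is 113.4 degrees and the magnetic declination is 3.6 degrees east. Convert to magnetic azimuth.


magnetic azimuth = grid azimuth - declination (east +ve)
mag_az = 113.4 - 3.6 = 109.8 degrees

109.8 degrees


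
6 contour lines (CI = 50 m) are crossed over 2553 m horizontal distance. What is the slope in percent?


elevation change = 6 * 50 = 300 m
slope = 300 / 2553 * 100 = 11.8%

11.8%


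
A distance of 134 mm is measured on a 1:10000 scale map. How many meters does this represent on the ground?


ground = 134 mm * 10000 / 1000 = 1340.0 m

1340.0 m


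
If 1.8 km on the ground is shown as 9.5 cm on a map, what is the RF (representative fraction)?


ground = 1.8 km = 180000 cm; RF denominator = ground / map = 180000 / 9.5 ≈ 18947; RF = 1:18947

1:18947


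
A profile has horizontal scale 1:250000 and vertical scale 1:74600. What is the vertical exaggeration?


VE = horizontal_scale / vertical_scale = 250000 / 74600 ≈ 3.4

3.4x


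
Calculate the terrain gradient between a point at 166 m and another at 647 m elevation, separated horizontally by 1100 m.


gradient = (647 - 166) / 1100 = 481 / 1100 = 0.4373

0.4373


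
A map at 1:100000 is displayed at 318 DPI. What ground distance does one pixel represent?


pixel_cm = 2.54 / 318 ≈ 0.007987 cm
ground = pixel_cm * 100000 / 100 = 2.54 * 100000 / (318 * 100) = 254000 / 31800 ≈ 7.99 m

7.99 m


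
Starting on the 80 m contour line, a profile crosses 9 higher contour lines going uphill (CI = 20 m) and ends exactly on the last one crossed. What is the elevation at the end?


elevation = 80 + 9 * 20 = 260 m

260 m


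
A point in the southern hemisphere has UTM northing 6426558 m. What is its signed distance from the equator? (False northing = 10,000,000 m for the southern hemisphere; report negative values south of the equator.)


For southern: actual = 6426558 - 10000000 = -3573442 m

-3573442 m


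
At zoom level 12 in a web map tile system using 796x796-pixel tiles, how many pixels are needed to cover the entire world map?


tiles per axis = 2^12 = 4096
total tiles = 4096^2 = 16777216
pixels per axis = 4096 * 796 = 3260416
total pixels = 3260416^2 = 10630312493056

10630312493056 pixels


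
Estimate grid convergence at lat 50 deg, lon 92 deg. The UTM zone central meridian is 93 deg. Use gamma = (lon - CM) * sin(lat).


gamma = (92 - 93) * sin(50) = -1 * 0.766044 = -0.766 degrees

-0.766 degrees


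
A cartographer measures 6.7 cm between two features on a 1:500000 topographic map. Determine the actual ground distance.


ground = 6.7 cm * 500000 / 100 = 33500.0 m = 33.5 km

33.5 km


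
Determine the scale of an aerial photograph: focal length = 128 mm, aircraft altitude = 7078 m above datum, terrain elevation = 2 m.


scale = f / (H - h) = 128 mm / 7076 m = 128 / 7076000 = 1:55281

1:55281


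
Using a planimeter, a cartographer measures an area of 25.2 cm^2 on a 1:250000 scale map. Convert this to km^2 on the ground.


ground_area = 25.2 * (250000/100)^2 = 157500000.0 m^2 = 157.5 km^2

157.5 km^2
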